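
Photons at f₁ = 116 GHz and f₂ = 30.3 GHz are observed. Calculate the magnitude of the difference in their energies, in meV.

0.354 meV

Using E = hf: E₁ = 7.686e-23 J, E₂ = 2.008e-23 J.
|ΔE| = |7.686e-23 − 2.008e-23| = 5.68e-23 J = 0.354 meV.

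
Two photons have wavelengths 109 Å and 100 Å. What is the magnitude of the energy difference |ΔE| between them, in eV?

Using E = hc/λ: E₁ = 1.822 × 10^-17 J, E₂ = 1.986 × 10^-17 J.
|ΔE| = |1.822 × 10^-17 − 1.986 × 10^-17| = 1.64 × 10^-18 J = 10.2 eV.

10.2 eV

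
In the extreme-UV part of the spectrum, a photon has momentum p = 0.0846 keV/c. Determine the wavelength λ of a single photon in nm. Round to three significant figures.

14.7 nm

First convert: p = 0.0846 keV/c = 4.5213 × 10^-26 kg·m/s.
Since λ = h/p for a photon, λ = 1.466 × 10^-8 m.
Converting to nm: λ = 14.66 nm ≈ 14.7 nm.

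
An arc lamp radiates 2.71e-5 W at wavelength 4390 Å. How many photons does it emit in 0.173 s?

Total energy: E_total = P·t = 2.71e-5 × 0.173 = 4.688e-6 J.
Per-photon energy: E = 4.525e-19 J.
N = E_total / E_photon = 1.04e13.

1.04e13 photons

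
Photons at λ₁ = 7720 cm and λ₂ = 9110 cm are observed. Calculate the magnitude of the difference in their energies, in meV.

Using E = hc/λ: E₁ = 2.573e-27 J, E₂ = 2.181e-27 J.
|ΔE| = |2.573e-27 − 2.181e-27| = 3.93e-28 J = 2.45e-6 meV.

2.45e-6 meV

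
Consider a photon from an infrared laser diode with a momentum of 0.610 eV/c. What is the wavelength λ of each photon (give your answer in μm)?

Take h = 6.62607015e-34 J·s, c = 2.99792458e8 m/s, 1 eV = 1.602176634e-19 J.
In SI units: p = 0.610 eV/c = 3.2600e-28 kg·m/s.
For a photon λ = h/p, so λ = 2.033e-6 m.
Converting to μm: λ = 2.033 μm ≈ 2.03 μm.

2.03 μm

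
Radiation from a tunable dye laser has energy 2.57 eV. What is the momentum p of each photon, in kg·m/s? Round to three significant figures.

In SI units: E = 2.57 eV = 4.1176e-19 J.
Apply p = E/c: p = 1.373e-27 kg·m/s.
So p ≈ 1.37e-27 kg·m/s.

1.37e-27 kg·m/s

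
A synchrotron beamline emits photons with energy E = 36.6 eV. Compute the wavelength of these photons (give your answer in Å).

339 Å

(h = 6.62607015 × 10^-34 J·s, c = 2.99792458 × 10^8 m/s, 1 eV = 1.602176634 × 10^-19 J.)
In SI units: E = 36.6 eV = 5.8640 × 10^-18 J.
Apply λ = hc/E: λ = 3.388 × 10^-8 m.
Converting to Å: λ = 338.8 Å ≈ 339 Å.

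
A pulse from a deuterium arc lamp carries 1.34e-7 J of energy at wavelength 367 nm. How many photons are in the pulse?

2.48e11 photons

Per-photon energy: E = 5.413e-19 J (from wavelength = 367 nm).
N = E_total / E_photon = 1.34e-7 J / 5.413e-19 J = 2.48e11.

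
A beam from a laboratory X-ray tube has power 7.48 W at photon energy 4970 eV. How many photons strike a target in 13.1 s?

1.23 × 10^17 photons

Total energy: E_total = P·t = 7.48 × 13.1 = 97.99 J.
Per-photon energy: E = 7.963 × 10^-16 J.
N = E_total / E_photon = 1.23 × 10^17.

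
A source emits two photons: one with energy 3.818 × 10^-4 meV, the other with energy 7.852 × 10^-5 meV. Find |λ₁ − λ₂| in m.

Using λ = hc/E: λ₁ = 3.2474 m, λ₂ = 15.790 m.
|Δλ| = |3.2474 − 15.790| = 12.5 m.

12.5 m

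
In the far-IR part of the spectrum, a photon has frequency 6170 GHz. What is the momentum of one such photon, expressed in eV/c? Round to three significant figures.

Use h = 6.62607015 × 10^-34 J·s, c = 2.99792458 × 10^8 m/s, 1 eV = 1.602176634 × 10^-19 J.
First convert: f = 6170 GHz = 6.17 × 10^12 Hz.
Since p = hf/c for a photon, p = 1.364 × 10^-29 kg·m/s.
Converting to eV/c: p = 0.02552 eV/c ≈ 0.0255 eV/c.

0.0255 eV/c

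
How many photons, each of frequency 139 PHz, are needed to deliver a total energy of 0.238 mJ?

2.58·10^12 photons

Per-photon energy: E = 9.210·10^-17 J (from frequency = 139 PHz).
N = E_total / E_photon = 2.38·10^-4 J / 9.210·10^-17 J = 2.58·10^12.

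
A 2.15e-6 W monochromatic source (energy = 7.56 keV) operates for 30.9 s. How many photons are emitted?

5.48e10 photons

Total energy: E_total = P·t = 2.15e-6 × 30.9 = 6.643e-5 J.
Per-photon energy: E = 1.211e-15 J.
N = E_total / E_photon = 5.48e10.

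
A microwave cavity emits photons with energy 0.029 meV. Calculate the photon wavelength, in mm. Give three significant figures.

42.8 mm

(h = 6.62607015e-34 J·s, c = 2.99792458e8 m/s, 1 eV = 1.602176634e-19 J.)
Convert to SI: E = 0.029 meV = 4.6463e-24 J.
For a photon λ = hc/E, so λ = 0.04275 m.
Converting to mm: λ = 42.75 mm ≈ 42.8 mm.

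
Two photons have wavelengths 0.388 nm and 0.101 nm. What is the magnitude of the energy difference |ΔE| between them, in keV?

9.08 keV

Using E = hc/λ: E₁ = 5.120 × 10^-16 J, E₂ = 1.967 × 10^-15 J.
|ΔE| = |5.120 × 10^-16 − 1.967 × 10^-15| = 1.45 × 10^-15 J = 9.08 keV.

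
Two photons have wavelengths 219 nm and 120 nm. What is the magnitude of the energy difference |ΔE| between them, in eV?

Using E = hc/λ: E₁ = 9.071 × 10^-19 J, E₂ = 1.655 × 10^-18 J.
|ΔE| = |9.071 × 10^-19 − 1.655 × 10^-18| = 7.48 × 10^-19 J = 4.67 eV.

4.67 eV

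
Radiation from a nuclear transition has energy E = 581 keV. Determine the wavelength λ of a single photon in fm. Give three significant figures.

(h = 6.62607015e-34 J·s, c = 2.99792458e8 m/s, 1 eV = 1.602176634e-19 J.)
Convert to SI: E = 581 keV = 9.3086e-14 J.
Apply λ = hc/E: λ = 2.134e-12 m.
Converting to fm: λ = 2134 fm ≈ 2130 fm.

2130 fm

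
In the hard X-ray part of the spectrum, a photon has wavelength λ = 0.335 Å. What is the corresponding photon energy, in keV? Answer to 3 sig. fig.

Use h = 6.62607015 × 10^-34 J·s, c = 2.99792458 × 10^8 m/s, 1 eV = 1.602176634 × 10^-19 J.
Convert to SI: λ = 0.335 Å = 3.35 × 10^-11 m.
Apply E = hc/λ: E = 5.930 × 10^-15 J.
Converting to keV: E = 37.01 keV ≈ 37.0 keV.

37.0 keV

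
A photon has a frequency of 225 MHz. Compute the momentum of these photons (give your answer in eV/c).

Take h = 6.62607015·10^-34 J·s, c = 2.99792458·10^8 m/s, 1 eV = 1.602176634·10^-19 J.
In SI units: f = 225 MHz = 2.25·10^8 Hz.
For a photon p = hf/c, so p = 4.973·10^-34 kg·m/s.
Converting to eV/c: p = 9.305·10^-7 eV/c ≈ 9.31·10^-7 eV/c.

9.31·10^-7 eV/c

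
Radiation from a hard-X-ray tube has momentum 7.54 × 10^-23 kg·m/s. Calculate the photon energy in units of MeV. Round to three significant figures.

0.141 MeV

(c = 2.99792458 × 10^8 m/s, 1 eV = 1.602176634 × 10^-19 J.)
For a photon E = pc, so E = 2.260 × 10^-14 J.
Converting to MeV: E = 0.1411 MeV ≈ 0.141 MeV.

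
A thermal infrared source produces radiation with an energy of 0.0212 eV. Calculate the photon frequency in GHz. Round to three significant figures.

First convert: E = 0.0212 eV = 3.3966e-21 J.
Apply f = E/h: f = 5.126e12 Hz.
Converting to GHz: f = 5126 GHz ≈ 5130 GHz.

5130 GHz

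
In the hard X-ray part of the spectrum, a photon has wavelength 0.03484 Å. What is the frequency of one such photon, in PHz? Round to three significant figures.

8.60e4 PHz

First convert: λ = 0.03484 Å = 3.484e-12 m.
The photon relation is f = c/λ, giving f = 8.605e19 Hz.
Converting to PHz: f = 86050 PHz ≈ 8.60e4 PHz.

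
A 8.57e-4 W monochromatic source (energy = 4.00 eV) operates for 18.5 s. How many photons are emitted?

2.47e16 photons

Total energy: E_total = P·t = 8.57e-4 × 18.5 = 0.01585 J.
Per-photon energy: E = 6.409e-19 J.
N = E_total / E_photon = 2.47e16.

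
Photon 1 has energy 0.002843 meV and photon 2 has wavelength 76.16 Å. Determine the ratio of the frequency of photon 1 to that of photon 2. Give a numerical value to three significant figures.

1.75e-8

f_1 = 6.874e8 Hz (from energy = 0.002843 meV, via f = E/h).
f_2 = 3.936e16 Hz (from wavelength = 76.16 Å, via f = c/λ).
Ratio = 6.874e8 / 3.936e16 = 1.75e-8.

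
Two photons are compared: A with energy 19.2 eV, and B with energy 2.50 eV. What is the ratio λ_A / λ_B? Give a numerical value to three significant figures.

0.130

λ_A = 6.458e-8 m (from energy = 19.2 eV, via λ = hc/E).
λ_B = 4.959e-7 m (from energy = 2.50 eV, via λ = hc/E).
Ratio = 6.458e-8 / 4.959e-7 = 0.130.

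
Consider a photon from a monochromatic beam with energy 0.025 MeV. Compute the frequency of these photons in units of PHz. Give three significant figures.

First convert: E = 0.025 MeV = 4.0054e-15 J.
The photon relation is f = E/h, giving f = 6.045e18 Hz.
Converting to PHz: f = 6045 PHz ≈ 6040 PHz.

6040 PHz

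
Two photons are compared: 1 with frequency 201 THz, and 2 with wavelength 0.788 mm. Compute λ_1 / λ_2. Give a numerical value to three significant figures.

λ_1 = 1.492 × 10^-6 m (from frequency = 201 THz, via λ = c/f).
λ_2 = 7.880 × 10^-4 m (from wavelength = 0.788 mm, via λ given directly).
Ratio = 1.492 × 10^-6 / 7.880 × 10^-4 = 1.89 × 10^-3.

1.89 × 10^-3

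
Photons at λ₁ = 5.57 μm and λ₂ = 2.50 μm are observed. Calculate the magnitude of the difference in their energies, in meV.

Using E = hc/λ: E₁ = 3.566 × 10^-20 J, E₂ = 7.946 × 10^-20 J.
|ΔE| = |3.566 × 10^-20 − 7.946 × 10^-20| = 4.38 × 10^-20 J = 273 meV.

273 meV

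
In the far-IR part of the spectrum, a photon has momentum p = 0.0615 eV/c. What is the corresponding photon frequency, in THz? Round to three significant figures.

14.9 THz

First convert: p = 0.0615 eV/c = 3.2867 × 10^-29 kg·m/s.
The photon relation is f = pc/h, giving f = 1.487 × 10^13 Hz.
Converting to THz: f = 14.87 THz ≈ 14.9 THz.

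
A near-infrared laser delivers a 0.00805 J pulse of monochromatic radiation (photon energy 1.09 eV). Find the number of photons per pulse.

4.61e16 photons

Per-photon energy: E = 1.746e-19 J (from energy = 1.09 eV).
N = E_total / E_photon = 0.00805 J / 1.746e-19 J = 4.61e16.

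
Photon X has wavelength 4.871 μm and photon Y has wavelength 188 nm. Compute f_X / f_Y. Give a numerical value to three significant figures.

f_X = 6.155 × 10^13 Hz (from wavelength = 4.871 μm, via f = c/λ).
f_Y = 1.595 × 10^15 Hz (from wavelength = 188 nm, via f = c/λ).
Ratio = 6.155 × 10^13 / 1.595 × 10^15 = 0.0386.

0.0386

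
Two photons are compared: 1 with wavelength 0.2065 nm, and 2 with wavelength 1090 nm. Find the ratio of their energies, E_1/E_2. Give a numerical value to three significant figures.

E_1 = 9.620e-16 J (from wavelength = 0.2065 nm, via E = hc/λ).
E_2 = 1.822e-19 J (from wavelength = 1090 nm, via E = hc/λ).
Ratio = 9.620e-16 / 1.822e-19 = 5280.

5280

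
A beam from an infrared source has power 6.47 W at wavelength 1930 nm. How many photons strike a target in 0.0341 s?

Total energy: E_total = P·t = 6.47 × 0.0341 = 0.2206 J.
Per-photon energy: E = 1.029e-19 J.
N = E_total / E_photon = 2.14e18.

2.14e18 photons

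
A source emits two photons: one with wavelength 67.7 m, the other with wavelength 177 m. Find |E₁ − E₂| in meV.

Using E = hc/λ: E₁ = 2.934e-27 J, E₂ = 1.122e-27 J.
|ΔE| = |2.934e-27 − 1.122e-27| = 1.81e-27 J = 1.13e-5 meV.

1.13e-5 meV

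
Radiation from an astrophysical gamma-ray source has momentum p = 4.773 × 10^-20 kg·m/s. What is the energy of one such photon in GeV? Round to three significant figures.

0.0893 GeV

The photon relation is E = pc, giving E = 1.431 × 10^-11 J.
Converting to GeV: E = 0.08931 GeV ≈ 0.0893 GeV.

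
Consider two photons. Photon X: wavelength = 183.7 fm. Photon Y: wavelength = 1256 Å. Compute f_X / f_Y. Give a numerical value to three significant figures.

f_X = 1.632e21 Hz (from wavelength = 183.7 fm, via f = c/λ).
f_Y = 2.387e15 Hz (from wavelength = 1256 Å, via f = c/λ).
Ratio = 1.632e21 / 2.387e15 = 6.84e5.

6.84e5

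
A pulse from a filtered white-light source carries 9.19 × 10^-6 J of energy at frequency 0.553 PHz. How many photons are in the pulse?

2.51 × 10^13 photons

Per-photon energy: E = 3.664 × 10^-19 J (from frequency = 0.553 PHz).
N = E_total / E_photon = 9.19 × 10^-6 J / 3.664 × 10^-19 J = 2.51 × 10^13.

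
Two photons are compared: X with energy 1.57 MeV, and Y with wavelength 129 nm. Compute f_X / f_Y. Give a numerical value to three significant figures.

1.63·10^5

f_X = 3.796·10^20 Hz (from energy = 1.57 MeV, via f = E/h).
f_Y = 2.324·10^15 Hz (from wavelength = 129 nm, via f = c/λ).
Ratio = 3.796·10^20 / 2.324·10^15 = 1.63·10^5.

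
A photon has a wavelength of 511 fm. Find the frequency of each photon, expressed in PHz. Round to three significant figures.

5.87 × 10^5 PHz

Convert to SI: λ = 511 fm = 5.11 × 10^-13 m.
For a photon f = c/λ, so f = 5.867 × 10^20 Hz.
Converting to PHz: f = 586700 PHz ≈ 5.87 × 10^5 PHz.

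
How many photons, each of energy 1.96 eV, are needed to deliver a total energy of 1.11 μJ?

3.53 × 10^12 photons

Per-photon energy: E = 3.140 × 10^-19 J (from energy = 1.96 eV).
N = E_total / E_photon = 1.11 × 10^-6 J / 3.140 × 10^-19 J = 3.53 × 10^12.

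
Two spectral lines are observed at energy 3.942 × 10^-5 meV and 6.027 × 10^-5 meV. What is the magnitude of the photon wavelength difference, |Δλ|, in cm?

1090 cm

Using λ = hc/E: λ₁ = 31.452 m, λ₂ = 20.571 m.
|Δλ| = |31.452 − 20.571| = 10.9 m = 1090 cm.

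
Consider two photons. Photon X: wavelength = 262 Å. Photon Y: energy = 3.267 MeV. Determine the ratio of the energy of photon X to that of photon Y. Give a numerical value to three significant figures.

E_X = 7.582e-18 J (from wavelength = 262 Å, via E = hc/λ).
E_Y = 5.234e-13 J (from energy = 3.267 MeV, via E given directly).
Ratio = 7.582e-18 / 5.234e-13 = 1.45e-5.

1.45e-5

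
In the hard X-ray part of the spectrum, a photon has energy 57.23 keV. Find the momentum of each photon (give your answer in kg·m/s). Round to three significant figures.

In SI units: E = 57.23 keV = 9.1693e-15 J.
Since p = E/c for a photon, p = 3.059e-23 kg·m/s.
So p ≈ 3.06e-23 kg·m/s.

3.06e-23 kg·m/s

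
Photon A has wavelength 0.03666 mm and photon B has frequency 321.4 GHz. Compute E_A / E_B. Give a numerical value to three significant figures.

25.4

E_A = 5.419e-21 J (from wavelength = 0.03666 mm, via E = hc/λ).
E_B = 2.130e-22 J (from frequency = 321.4 GHz, via E = hf).
Ratio = 5.419e-21 / 2.130e-22 = 25.4.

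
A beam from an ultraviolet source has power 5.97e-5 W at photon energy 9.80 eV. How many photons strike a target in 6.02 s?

Total energy: E_total = P·t = 5.97e-5 × 6.02 = 3.594e-4 J.
Per-photon energy: E = 1.570e-18 J.
N = E_total / E_photon = 2.29e14.

2.29e14 photons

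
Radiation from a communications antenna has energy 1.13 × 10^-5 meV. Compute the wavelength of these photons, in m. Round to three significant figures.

110 m

Take h = 6.62607015 × 10^-34 J·s, c = 2.99792458 × 10^8 m/s, 1 eV = 1.602176634 × 10^-19 J.
First convert: E = 1.13 × 10^-5 meV = 1.8105 × 10^-27 J.
The photon relation is λ = hc/E, giving λ = 109.7 m.
So λ ≈ 110 m.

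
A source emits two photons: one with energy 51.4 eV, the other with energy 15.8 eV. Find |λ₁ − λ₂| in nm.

54.3 nm

Using λ = hc/E: λ₁ = 2.412e-8 m, λ₂ = 7.847e-8 m.
|Δλ| = |2.412e-8 − 7.847e-8| = 5.43e-8 m = 54.3 nm.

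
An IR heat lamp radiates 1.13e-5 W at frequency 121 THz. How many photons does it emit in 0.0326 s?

Total energy: E_total = P·t = 1.13e-5 × 0.0326 = 3.684e-7 J.
Per-photon energy: E = 8.018e-20 J.
N = E_total / E_photon = 4.59e12.

4.59e12 photons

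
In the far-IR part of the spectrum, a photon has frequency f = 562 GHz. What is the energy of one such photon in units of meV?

2.32 meV

First convert: f = 562 GHz = 5.62 × 10^11 Hz.
Apply E = hf: E = 3.724 × 10^-22 J.
Converting to meV: E = 2.324 meV ≈ 2.32 meV.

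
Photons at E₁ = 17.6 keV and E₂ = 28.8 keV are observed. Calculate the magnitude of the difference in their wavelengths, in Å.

0.274 Å

Using λ = hc/E: λ₁ = 7.045 × 10^-11 m, λ₂ = 4.305 × 10^-11 m.
|Δλ| = |7.045 × 10^-11 − 4.305 × 10^-11| = 2.74 × 10^-11 m = 0.274 Å.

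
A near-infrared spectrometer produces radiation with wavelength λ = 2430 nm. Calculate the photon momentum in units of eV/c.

0.510 eV/c

In SI units: λ = 2430 nm = 2.43·10^-6 m.
Apply p = h/λ: p = 2.727·10^-28 kg·m/s.
Converting to eV/c: p = 0.5102 eV/c ≈ 0.510 eV/c.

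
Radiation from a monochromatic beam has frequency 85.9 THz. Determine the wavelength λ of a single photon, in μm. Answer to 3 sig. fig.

3.49 μm

Convert to SI: f = 85.9 THz = 8.59 × 10^13 Hz.
For a photon λ = c/f, so λ = 3.490 × 10^-6 m.
Converting to μm: λ = 3.490 μm ≈ 3.49 μm.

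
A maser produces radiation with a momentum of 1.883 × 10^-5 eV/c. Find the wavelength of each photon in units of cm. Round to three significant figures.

6.58 cm

(h = 6.62607015 × 10^-34 J·s, c = 2.99792458 × 10^8 m/s, 1 eV = 1.602176634 × 10^-19 J.)
In SI units: p = 1.883 × 10^-5 eV/c = 1.0063 × 10^-32 kg·m/s.
For a photon λ = h/p, so λ = 0.06584 m.
Converting to cm: λ = 6.584 cm ≈ 6.58 cm.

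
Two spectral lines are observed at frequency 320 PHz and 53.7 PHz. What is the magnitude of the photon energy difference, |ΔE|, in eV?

Using E = hf: E₁ = 2.120 × 10^-16 J, E₂ = 3.558 × 10^-17 J.
|ΔE| = |2.120 × 10^-16 − 3.558 × 10^-17| = 1.76 × 10^-16 J = 1100 eV.

1100 eV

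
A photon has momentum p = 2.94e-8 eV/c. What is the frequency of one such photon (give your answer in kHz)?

Convert to SI: p = 2.94e-8 eV/c = 1.5712e-35 kg·m/s.
The photon relation is f = pc/h, giving f = 7.109e6 Hz.
Converting to kHz: f = 7109 kHz ≈ 7110 kHz.

7110 kHz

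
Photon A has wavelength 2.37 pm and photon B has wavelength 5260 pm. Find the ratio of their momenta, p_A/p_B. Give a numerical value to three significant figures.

p_A = 2.796 × 10^-22 kg·m/s (from wavelength = 2.37 pm, via p = h/λ).
p_B = 1.260 × 10^-25 kg·m/s (from wavelength = 5260 pm, via p = h/λ).
Ratio = 2.796 × 10^-22 / 1.260 × 10^-25 = 2220.

2220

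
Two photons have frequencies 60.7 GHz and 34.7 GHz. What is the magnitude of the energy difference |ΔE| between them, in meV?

0.108 meV

Using E = hf: E₁ = 4.022e-23 J, E₂ = 2.299e-23 J.
|ΔE| = |4.022e-23 − 2.299e-23| = 1.72e-23 J = 0.108 meV.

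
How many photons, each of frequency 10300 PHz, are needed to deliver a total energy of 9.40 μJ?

Per-photon energy: E = 6.825e-15 J (from frequency = 10300 PHz).
N = E_total / E_photon = 9.40e-6 J / 6.825e-15 J = 1.38e9.

1.38e9 photons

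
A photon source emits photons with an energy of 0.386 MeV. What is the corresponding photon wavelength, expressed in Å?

0.0321 Å

(h = 6.62607015 × 10^-34 J·s, c = 2.99792458 × 10^8 m/s, 1 eV = 1.602176634 × 10^-19 J.)
First convert: E = 0.386 MeV = 6.1844 × 10^-14 J.
Since λ = hc/E for a photon, λ = 3.212 × 10^-12 m.
Converting to Å: λ = 0.03212 Å ≈ 0.0321 Å.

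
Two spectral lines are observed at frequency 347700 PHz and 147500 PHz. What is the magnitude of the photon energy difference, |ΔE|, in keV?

828 keV

Using E = hf: E₁ = 2.3039e-13 J, E₂ = 9.7735e-14 J.
|ΔE| = |2.3039e-13 − 9.7735e-14| = 1.33e-13 J = 828 keV.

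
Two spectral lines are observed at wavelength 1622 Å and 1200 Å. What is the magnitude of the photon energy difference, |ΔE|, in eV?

Using E = hc/λ: E₁ = 1.2247e-18 J, E₂ = 1.6554e-18 J.
|ΔE| = |1.2247e-18 − 1.6554e-18| = 4.31e-19 J = 2.69 eV.

2.69 eV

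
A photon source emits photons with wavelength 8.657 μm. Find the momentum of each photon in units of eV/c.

(h = 6.62607015 × 10^-34 J·s, c = 2.99792458 × 10^8 m/s, 1 eV = 1.602176634 × 10^-19 J.)
In SI units: λ = 8.657 μm = 8.657 × 10^-6 m.
Apply p = h/λ: p = 7.654 × 10^-29 kg·m/s.
Converting to eV/c: p = 0.1432 eV/c ≈ 0.143 eV/c.

0.143 eV/c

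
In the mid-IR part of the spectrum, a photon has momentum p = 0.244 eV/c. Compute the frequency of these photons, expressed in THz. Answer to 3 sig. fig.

59.0 THz

Convert to SI: p = 0.244 eV/c = 1.3040 × 10^-28 kg·m/s.
Apply f = pc/h: f = 5.900 × 10^13 Hz.
Converting to THz: f = 59.00 THz ≈ 59.0 THz.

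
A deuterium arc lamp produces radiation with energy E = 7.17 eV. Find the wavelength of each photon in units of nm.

173 nm

Use h = 6.62607015 × 10^-34 J·s, c = 2.99792458 × 10^8 m/s, 1 eV = 1.602176634 × 10^-19 J.
Convert to SI: E = 7.17 eV = 1.1488 × 10^-18 J.
The photon relation is λ = hc/E, giving λ = 1.729 × 10^-7 m.
Converting to nm: λ = 172.9 nm ≈ 173 nm.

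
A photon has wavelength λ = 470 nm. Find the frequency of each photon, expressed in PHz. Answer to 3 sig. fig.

0.638 PHz

Take c = 2.99792458·10^8 m/s.
In SI units: λ = 470 nm = 4.7·10^-7 m.
For a photon f = c/λ, so f = 6.379·10^14 Hz.
Converting to PHz: f = 0.6379 PHz ≈ 0.638 PHz.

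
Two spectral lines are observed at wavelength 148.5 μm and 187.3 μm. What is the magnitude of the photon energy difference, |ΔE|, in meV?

Using E = hc/λ: E₁ = 1.3377e-21 J, E₂ = 1.0606e-21 J.
|ΔE| = |1.3377e-21 − 1.0606e-21| = 2.77e-22 J = 1.73 meV.

1.73 meV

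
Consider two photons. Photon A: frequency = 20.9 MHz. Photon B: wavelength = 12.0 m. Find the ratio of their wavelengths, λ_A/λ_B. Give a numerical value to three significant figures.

1.20

λ_A = 14.34 m (from frequency = 20.9 MHz, via λ = c/f).
λ_B = 12.00 m (from wavelength = 12.0 m, via λ given directly).
Ratio = 14.34 / 12.00 = 1.20.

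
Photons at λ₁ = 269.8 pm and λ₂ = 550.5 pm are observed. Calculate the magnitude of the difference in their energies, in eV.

Using E = hc/λ: E₁ = 7.3627 × 10^-16 J, E₂ = 3.6084 × 10^-16 J.
|ΔE| = |7.3627 × 10^-16 − 3.6084 × 10^-16| = 3.75 × 10^-16 J = 2340 eV.

2340 eV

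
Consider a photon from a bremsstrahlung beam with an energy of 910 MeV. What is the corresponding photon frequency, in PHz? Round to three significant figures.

First convert: E = 910 MeV = 1.4580 × 10^-10 J.
Apply f = E/h: f = 2.200 × 10^23 Hz.
Converting to PHz: f = 2.200 × 10^8 PHz ≈ 2.20 × 10^8 PHz.

2.20 × 10^8 PHz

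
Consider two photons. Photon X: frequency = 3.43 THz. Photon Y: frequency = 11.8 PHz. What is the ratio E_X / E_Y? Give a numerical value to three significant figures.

E_X = 2.273 × 10^-21 J (from frequency = 3.43 THz, via E = hf).
E_Y = 7.819 × 10^-18 J (from frequency = 11.8 PHz, via E = hf).
Ratio = 2.273 × 10^-21 / 7.819 × 10^-18 = 2.91 × 10^-4.

2.91 × 10^-4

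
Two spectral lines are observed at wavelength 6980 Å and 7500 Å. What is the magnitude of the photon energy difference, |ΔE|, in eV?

Using E = hc/λ: E₁ = 2.846e-19 J, E₂ = 2.649e-19 J.
|ΔE| = |2.846e-19 − 2.649e-19| = 1.97e-20 J = 0.123 eV.

0.123 eV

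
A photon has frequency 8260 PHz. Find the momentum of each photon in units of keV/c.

34.2 keV/c

In SI units: f = 8260 PHz = 8.26 × 10^18 Hz.
Apply p = hf/c: p = 1.826 × 10^-23 kg·m/s.
Converting to keV/c: p = 34.16 keV/c ≈ 34.2 keV/c.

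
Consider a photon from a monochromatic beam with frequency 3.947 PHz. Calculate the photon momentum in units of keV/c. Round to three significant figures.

0.0163 keV/c

(h = 6.62607015·10^-34 J·s, c = 2.99792458·10^8 m/s, 1 eV = 1.602176634·10^-19 J.)
First convert: f = 3.947 PHz = 3.947·10^15 Hz.
Apply p = hf/c: p = 8.724·10^-27 kg·m/s.
Converting to keV/c: p = 0.01632 keV/c ≈ 0.0163 keV/c.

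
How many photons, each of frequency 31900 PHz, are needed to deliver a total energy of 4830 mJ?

2.29·10^14 photons

Per-photon energy: E = 2.114·10^-14 J (from frequency = 31900 PHz).
N = E_total / E_photon = 4.83 J / 2.114·10^-14 J = 2.29·10^14.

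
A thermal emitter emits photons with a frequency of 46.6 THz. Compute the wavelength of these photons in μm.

6.43 μm

(c = 2.99792458 × 10^8 m/s.)
In SI units: f = 46.6 THz = 4.66 × 10^13 Hz.
For a photon λ = c/f, so λ = 6.433 × 10^-6 m.
Converting to μm: λ = 6.433 μm ≈ 6.43 μm.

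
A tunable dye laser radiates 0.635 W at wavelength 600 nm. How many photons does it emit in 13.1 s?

2.51e19 photons

Total energy: E_total = P·t = 0.635 × 13.1 = 8.319 J.
Per-photon energy: E = 3.311e-19 J.
N = E_total / E_photon = 2.51e19.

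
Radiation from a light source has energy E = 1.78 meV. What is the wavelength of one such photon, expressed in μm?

697 μm

Take h = 6.62607015 × 10^-34 J·s, c = 2.99792458 × 10^8 m/s, 1 eV = 1.602176634 × 10^-19 J.
Convert to SI: E = 1.78 meV = 2.8519 × 10^-22 J.
Apply λ = hc/E: λ = 6.965 × 10^-4 m.
Converting to μm: λ = 696.5 μm ≈ 697 μm.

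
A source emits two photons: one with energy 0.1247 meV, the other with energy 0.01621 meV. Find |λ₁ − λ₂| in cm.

Using λ = hc/E: λ₁ = 0.0099426 m, λ₂ = 0.076486 m.
|Δλ| = |0.0099426 − 0.076486| = 0.0665 m = 6.65 cm.

6.65 cm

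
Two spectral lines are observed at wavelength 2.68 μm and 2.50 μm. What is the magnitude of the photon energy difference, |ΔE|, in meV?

Using E = hc/λ: E₁ = 7.412 × 10^-20 J, E₂ = 7.946 × 10^-20 J.
|ΔE| = |7.412 × 10^-20 − 7.946 × 10^-20| = 5.34 × 10^-21 J = 33.3 meV.

33.3 meV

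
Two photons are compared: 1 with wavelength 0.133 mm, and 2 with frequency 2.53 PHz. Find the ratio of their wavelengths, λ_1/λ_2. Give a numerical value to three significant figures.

1120

λ_1 = 1.330e-4 m (from wavelength = 0.133 mm, via λ given directly).
λ_2 = 1.185e-7 m (from frequency = 2.53 PHz, via λ = c/f).
Ratio = 1.330e-4 / 1.185e-7 = 1120.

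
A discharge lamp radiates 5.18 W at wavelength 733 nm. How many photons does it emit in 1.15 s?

2.20·10^19 photons

Total energy: E_total = P·t = 5.18 × 1.15 = 5.957 J.
Per-photon energy: E = 2.710·10^-19 J.
N = E_total / E_photon = 2.20·10^19.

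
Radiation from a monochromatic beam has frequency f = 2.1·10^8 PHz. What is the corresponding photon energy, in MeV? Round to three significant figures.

868 MeV

In SI units: f = 2.1·10^8 PHz = 2.1·10^23 Hz.
Apply E = hf: E = 1.391·10^-10 J.
Converting to MeV: E = 868.5 MeV ≈ 868 MeV.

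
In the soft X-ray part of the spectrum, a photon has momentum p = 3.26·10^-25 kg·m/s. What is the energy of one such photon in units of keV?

Use c = 2.99792458·10^8 m/s, 1 eV = 1.602176634·10^-19 J.
For a photon E = pc, so E = 9.773·10^-17 J.
Converting to keV: E = 0.6100 keV ≈ 0.610 keV.

0.610 keV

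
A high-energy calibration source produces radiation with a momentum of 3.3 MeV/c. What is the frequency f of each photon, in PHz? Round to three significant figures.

Take h = 6.62607015e-34 J·s, c = 2.99792458e8 m/s, 1 eV = 1.602176634e-19 J.
First convert: p = 3.3 MeV/c = 1.7636e-21 kg·m/s.
For a photon f = pc/h, so f = 7.979e20 Hz.
Converting to PHz: f = 797900 PHz ≈ 7.98e5 PHz.

7.98e5 PHz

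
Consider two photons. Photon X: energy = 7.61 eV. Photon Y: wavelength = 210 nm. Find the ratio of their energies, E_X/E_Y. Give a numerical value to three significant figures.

1.29

E_X = 1.219e-18 J (from energy = 7.61 eV, via E given directly).
E_Y = 9.459e-19 J (from wavelength = 210 nm, via E = hc/λ).
Ratio = 1.219e-18 / 9.459e-19 = 1.29.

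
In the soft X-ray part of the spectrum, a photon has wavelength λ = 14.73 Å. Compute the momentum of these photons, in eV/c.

Use h = 6.62607015e-34 J·s, c = 2.99792458e8 m/s, 1 eV = 1.602176634e-19 J.
Convert to SI: λ = 14.73 Å = 1.473e-9 m.
For a photon p = h/λ, so p = 4.498e-25 kg·m/s.
Converting to eV/c: p = 841.7 eV/c ≈ 842 eV/c.

842 eV/c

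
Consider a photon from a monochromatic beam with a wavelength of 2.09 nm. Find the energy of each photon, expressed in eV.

593 eV

Convert to SI: λ = 2.09 nm = 2.09 × 10^-9 m.
Since E = hc/λ for a photon, E = 9.505 × 10^-17 J.
Converting to eV: E = 593.2 eV ≈ 593 eV.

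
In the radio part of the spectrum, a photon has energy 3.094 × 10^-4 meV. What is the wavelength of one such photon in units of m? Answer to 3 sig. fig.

4.01 m

Take h = 6.62607015 × 10^-34 J·s, c = 2.99792458 × 10^8 m/s, 1 eV = 1.602176634 × 10^-19 J.
Convert to SI: E = 3.094 × 10^-4 meV = 4.9571 × 10^-26 J.
The photon relation is λ = hc/E, giving λ = 4.007 m.
So λ ≈ 4.01 m.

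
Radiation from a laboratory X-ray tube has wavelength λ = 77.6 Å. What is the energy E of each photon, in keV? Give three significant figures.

0.160 keV

Use h = 6.62607015e-34 J·s, c = 2.99792458e8 m/s, 1 eV = 1.602176634e-19 J.
In SI units: λ = 77.6 Å = 7.76e-9 m.
Apply E = hc/λ: E = 2.560e-17 J.
Converting to keV: E = 0.1598 keV ≈ 0.160 keV.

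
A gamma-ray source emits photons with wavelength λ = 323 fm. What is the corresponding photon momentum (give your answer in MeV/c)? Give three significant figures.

Take h = 6.62607015 × 10^-34 J·s, c = 2.99792458 × 10^8 m/s, 1 eV = 1.602176634 × 10^-19 J.
Convert to SI: λ = 323 fm = 3.23 × 10^-13 m.
For a photon p = h/λ, so p = 2.051 × 10^-21 kg·m/s.
Converting to MeV/c: p = 3.839 MeV/c ≈ 3.84 MeV/c.

3.84 MeV/c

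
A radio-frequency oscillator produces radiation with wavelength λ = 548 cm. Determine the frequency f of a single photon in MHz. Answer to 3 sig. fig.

54.7 MHz

Take c = 2.99792458e8 m/s.
Convert to SI: λ = 548 cm = 5.48 m.
The photon relation is f = c/λ, giving f = 5.471e7 Hz.
Converting to MHz: f = 54.71 MHz ≈ 54.7 MHz.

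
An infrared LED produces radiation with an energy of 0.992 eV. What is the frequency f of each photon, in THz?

240 THz

First convert: E = 0.992 eV = 1.5894 × 10^-19 J.
For a photon f = E/h, so f = 2.399 × 10^14 Hz.
Converting to THz: f = 239.9 THz ≈ 240 THz.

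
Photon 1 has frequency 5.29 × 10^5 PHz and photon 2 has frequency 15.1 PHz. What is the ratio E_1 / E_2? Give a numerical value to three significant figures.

E_1 = 3.505 × 10^-13 J (from frequency = 5.29 × 10^5 PHz, via E = hf).
E_2 = 1.001 × 10^-17 J (from frequency = 15.1 PHz, via E = hf).
Ratio = 3.505 × 10^-13 / 1.001 × 10^-17 = 3.50 × 10^4.

3.50 × 10^4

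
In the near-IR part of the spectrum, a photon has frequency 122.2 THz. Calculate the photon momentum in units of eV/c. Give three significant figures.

0.505 eV/c

Use h = 6.62607015 × 10^-34 J·s, c = 2.99792458 × 10^8 m/s, 1 eV = 1.602176634 × 10^-19 J.
First convert: f = 122.2 THz = 1.222 × 10^14 Hz.
For a photon p = hf/c, so p = 2.701 × 10^-28 kg·m/s.
Converting to eV/c: p = 0.5054 eV/c ≈ 0.505 eV/c.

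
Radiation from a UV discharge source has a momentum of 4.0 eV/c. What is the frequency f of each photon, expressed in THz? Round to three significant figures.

First convert: p = 4.0 eV/c = 2.1377e-27 kg·m/s.
The photon relation is f = pc/h, giving f = 9.672e14 Hz.
Converting to THz: f = 967.2 THz ≈ 967 THz.

967 THz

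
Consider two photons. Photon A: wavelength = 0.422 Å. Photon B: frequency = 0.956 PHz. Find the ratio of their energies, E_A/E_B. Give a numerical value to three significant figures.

7430

E_A = 4.707 × 10^-15 J (from wavelength = 0.422 Å, via E = hc/λ).
E_B = 6.335 × 10^-19 J (from frequency = 0.956 PHz, via E = hf).
Ratio = 4.707 × 10^-15 / 6.335 × 10^-19 = 7430.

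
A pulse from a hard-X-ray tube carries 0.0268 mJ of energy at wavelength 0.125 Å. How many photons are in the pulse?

1.69e9 photons

Per-photon energy: E = 1.589e-14 J (from wavelength = 0.125 Å).
N = E_total / E_photon = 2.68e-5 J / 1.589e-14 J = 1.69e9.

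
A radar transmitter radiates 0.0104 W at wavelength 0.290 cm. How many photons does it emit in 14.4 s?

Total energy: E_total = P·t = 0.0104 × 14.4 = 0.1498 J.
Per-photon energy: E = 6.850e-23 J.
N = E_total / E_photon = 2.19e21.

2.19e21 photons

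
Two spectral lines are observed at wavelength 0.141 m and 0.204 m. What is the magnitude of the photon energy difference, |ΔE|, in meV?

2.72·10^-3 meV

Using E = hc/λ: E₁ = 1.409·10^-24 J, E₂ = 9.737·10^-25 J.
|ΔE| = |1.409·10^-24 − 9.737·10^-25| = 4.35·10^-25 J = 2.72·10^-3 meV.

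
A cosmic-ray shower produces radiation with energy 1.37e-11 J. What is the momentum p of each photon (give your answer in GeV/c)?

(c = 2.99792458e8 m/s, 1 eV = 1.602176634e-19 J.)
Apply p = E/c: p = 4.570e-20 kg·m/s.
Converting to GeV/c: p = 0.08551 GeV/c ≈ 0.0855 GeV/c.

0.0855 GeV/c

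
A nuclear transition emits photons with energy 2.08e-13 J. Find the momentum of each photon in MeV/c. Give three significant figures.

1.30 MeV/c

(c = 2.99792458e8 m/s, 1 eV = 1.602176634e-19 J.)
The photon relation is p = E/c, giving p = 6.938e-22 kg·m/s.
Converting to MeV/c: p = 1.298 MeV/c ≈ 1.30 MeV/c.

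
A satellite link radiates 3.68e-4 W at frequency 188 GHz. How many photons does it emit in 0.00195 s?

5.76e15 photons

Total energy: E_total = P·t = 3.68e-4 × 0.00195 = 7.176e-7 J.
Per-photon energy: E = 1.246e-22 J.
N = E_total / E_photon = 5.76e15.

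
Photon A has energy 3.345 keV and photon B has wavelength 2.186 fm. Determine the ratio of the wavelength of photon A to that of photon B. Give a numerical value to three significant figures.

λ_A = 3.707 × 10^-10 m (from energy = 3.345 keV, via λ = hc/E).
λ_B = 2.186 × 10^-15 m (from wavelength = 2.186 fm, via λ given directly).
Ratio = 3.707 × 10^-10 / 2.186 × 10^-15 = 1.70 × 10^5.

1.70 × 10^5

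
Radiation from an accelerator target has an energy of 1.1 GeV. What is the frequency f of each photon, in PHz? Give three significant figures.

2.66 × 10^8 PHz

Use h = 6.62607015 × 10^-34 J·s, 1 eV = 1.602176634 × 10^-19 J.
In SI units: E = 1.1 GeV = 1.7624 × 10^-10 J.
For a photon f = E/h, so f = 2.660 × 10^23 Hz.
Converting to PHz: f = 2.660 × 10^8 PHz ≈ 2.66 × 10^8 PHz.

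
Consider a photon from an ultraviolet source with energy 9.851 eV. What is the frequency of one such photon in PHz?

2.38 PHz

First convert: E = 9.851 eV = 1.5783 × 10^-18 J.
Since f = E/h for a photon, f = 2.382 × 10^15 Hz.
Converting to PHz: f = 2.382 PHz ≈ 2.38 PHz.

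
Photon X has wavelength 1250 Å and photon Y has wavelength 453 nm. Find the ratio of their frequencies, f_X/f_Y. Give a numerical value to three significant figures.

f_X = 2.398e15 Hz (from wavelength = 1250 Å, via f = c/λ).
f_Y = 6.618e14 Hz (from wavelength = 453 nm, via f = c/λ).
Ratio = 2.398e15 / 6.618e14 = 3.62.

3.62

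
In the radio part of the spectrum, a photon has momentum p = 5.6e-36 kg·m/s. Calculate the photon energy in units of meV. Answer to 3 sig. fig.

1.05e-5 meV

(c = 2.99792458e8 m/s, 1 eV = 1.602176634e-19 J.)
Since E = pc for a photon, E = 1.679e-27 J.
Converting to meV: E = 1.048e-5 meV ≈ 1.05e-5 meV.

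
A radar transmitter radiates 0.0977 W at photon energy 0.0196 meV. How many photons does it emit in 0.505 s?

Total energy: E_total = P·t = 0.0977 × 0.505 = 0.04934 J.
Per-photon energy: E = 3.140e-24 J.
N = E_total / E_photon = 1.57e22.

1.57e22 photons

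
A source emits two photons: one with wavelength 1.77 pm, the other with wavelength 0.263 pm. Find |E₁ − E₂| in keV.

Using E = hc/λ: E₁ = 1.122 × 10^-13 J, E₂ = 7.553 × 10^-13 J.
|ΔE| = |1.122 × 10^-13 − 7.553 × 10^-13| = 6.43 × 10^-13 J = 4010 keV.

4010 keV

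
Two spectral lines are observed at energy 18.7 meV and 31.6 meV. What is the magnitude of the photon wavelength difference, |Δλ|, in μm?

Using λ = hc/E: λ₁ = 6.630 × 10^-5 m, λ₂ = 3.924 × 10^-5 m.
|Δλ| = |6.630 × 10^-5 − 3.924 × 10^-5| = 2.71 × 10^-5 m = 27.1 μm.

27.1 μm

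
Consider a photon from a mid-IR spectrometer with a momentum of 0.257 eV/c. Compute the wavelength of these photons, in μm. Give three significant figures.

4.82 μm

(h = 6.62607015 × 10^-34 J·s, c = 2.99792458 × 10^8 m/s, 1 eV = 1.602176634 × 10^-19 J.)
Convert to SI: p = 0.257 eV/c = 1.3735 × 10^-28 kg·m/s.
For a photon λ = h/p, so λ = 4.824 × 10^-6 m.
Converting to μm: λ = 4.824 μm ≈ 4.82 μm.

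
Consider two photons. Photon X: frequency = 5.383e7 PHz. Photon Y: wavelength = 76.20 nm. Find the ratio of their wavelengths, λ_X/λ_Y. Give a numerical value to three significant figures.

7.31e-8

λ_X = 5.569e-15 m (from frequency = 5.383e7 PHz, via λ = c/f).
λ_Y = 7.620e-8 m (from wavelength = 76.20 nm, via λ given directly).
Ratio = 5.569e-15 / 7.620e-8 = 7.31e-8.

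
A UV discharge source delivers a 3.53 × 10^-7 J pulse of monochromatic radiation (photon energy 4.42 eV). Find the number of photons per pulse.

4.98 × 10^11 photons

Per-photon energy: E = 7.082 × 10^-19 J (from energy = 4.42 eV).
N = E_total / E_photon = 3.53 × 10^-7 J / 7.082 × 10^-19 J = 4.98 × 10^11.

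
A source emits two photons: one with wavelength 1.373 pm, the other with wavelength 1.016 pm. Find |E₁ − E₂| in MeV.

Using E = hc/λ: E₁ = 1.4468 × 10^-13 J, E₂ = 1.9552 × 10^-13 J.
|ΔE| = |1.4468 × 10^-13 − 1.9552 × 10^-13| = 5.08 × 10^-14 J = 0.317 MeV.

0.317 MeV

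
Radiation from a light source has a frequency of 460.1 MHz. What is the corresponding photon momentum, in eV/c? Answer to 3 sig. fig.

Take h = 6.62607015e-34 J·s, c = 2.99792458e8 m/s, 1 eV = 1.602176634e-19 J.
First convert: f = 460.1 MHz = 4.601e8 Hz.
Apply p = hf/c: p = 1.017e-33 kg·m/s.
Converting to eV/c: p = 1.903e-6 eV/c ≈ 1.90e-6 eV/c.

1.90e-6 eV/c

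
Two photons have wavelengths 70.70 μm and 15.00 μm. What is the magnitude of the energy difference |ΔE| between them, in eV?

0.0651 eV

Using E = hc/λ: E₁ = 2.8097e-21 J, E₂ = 1.3243e-20 J.
|ΔE| = |2.8097e-21 − 1.3243e-20| = 1.04e-20 J = 0.0651 eV.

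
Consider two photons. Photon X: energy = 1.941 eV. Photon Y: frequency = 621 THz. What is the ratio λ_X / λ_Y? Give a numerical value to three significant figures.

1.32

λ_X = 6.388 × 10^-7 m (from energy = 1.941 eV, via λ = hc/E).
λ_Y = 4.828 × 10^-7 m (from frequency = 621 THz, via λ = c/f).
Ratio = 6.388 × 10^-7 / 4.828 × 10^-7 = 1.32.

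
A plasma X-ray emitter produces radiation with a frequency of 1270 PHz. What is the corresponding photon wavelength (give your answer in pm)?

(c = 2.99792458e8 m/s.)
In SI units: f = 1270 PHz = 1.270e18 Hz.
Apply λ = c/f: λ = 2.361e-10 m.
Converting to pm: λ = 236.1 pm ≈ 236 pm.

236 pm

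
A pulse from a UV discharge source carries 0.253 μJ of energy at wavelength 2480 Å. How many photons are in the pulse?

3.16·10^11 photons

Per-photon energy: E = 8.010·10^-19 J (from wavelength = 2480 Å).
N = E_total / E_photon = 2.53·10^-7 J / 8.010·10^-19 J = 3.16·10^11.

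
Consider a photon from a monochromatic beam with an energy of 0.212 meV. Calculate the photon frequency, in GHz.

51.3 GHz

Use h = 6.62607015 × 10^-34 J·s, 1 eV = 1.602176634 × 10^-19 J.
First convert: E = 0.212 meV = 3.3966 × 10^-23 J.
Since f = E/h for a photon, f = 5.126 × 10^10 Hz.
Converting to GHz: f = 51.26 GHz ≈ 51.3 GHz.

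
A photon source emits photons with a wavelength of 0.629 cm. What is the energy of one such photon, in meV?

Convert to SI: λ = 0.629 cm = 0.00629 m.
Apply E = hc/λ: E = 3.158e-23 J.
Converting to meV: E = 0.1971 meV ≈ 0.197 meV.

0.197 meV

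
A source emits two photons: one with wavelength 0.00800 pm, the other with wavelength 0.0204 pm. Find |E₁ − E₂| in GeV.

0.0942 GeV

Using E = hc/λ: E₁ = 2.483·10^-11 J, E₂ = 9.737·10^-12 J.
|ΔE| = |2.483·10^-11 − 9.737·10^-12| = 1.51·10^-11 J = 0.0942 GeV.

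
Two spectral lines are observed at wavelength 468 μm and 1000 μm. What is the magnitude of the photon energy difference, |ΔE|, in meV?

1.41 meV

Using E = hc/λ: E₁ = 4.245e-22 J, E₂ = 1.986e-22 J.
|ΔE| = |4.245e-22 − 1.986e-22| = 2.26e-22 J = 1.41 meV.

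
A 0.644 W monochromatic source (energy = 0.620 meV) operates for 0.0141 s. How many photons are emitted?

Total energy: E_total = P·t = 0.644 × 0.0141 = 0.009080 J.
Per-photon energy: E = 9.933e-23 J.
N = E_total / E_photon = 9.14e19.

9.14e19 photons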